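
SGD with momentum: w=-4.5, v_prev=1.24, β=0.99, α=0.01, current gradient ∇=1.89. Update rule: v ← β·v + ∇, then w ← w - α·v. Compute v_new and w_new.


v_new = 0.99·1.24 + 1.89 = 1.2276 + 1.89 = 3.1176
w_new = -4.5 - 0.01·3.1176 = -4.5 - 0.031176 = -4.531176

v_new=3.1176, w_new=-4.531176


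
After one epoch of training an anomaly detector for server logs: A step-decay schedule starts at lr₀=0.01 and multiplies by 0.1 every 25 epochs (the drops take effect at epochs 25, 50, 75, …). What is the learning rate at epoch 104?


n_drops = ⌊104/25⌋ = 4
lr = 0.01·0.1^4 = 0.01·0.0001 = 0.000001

0.000001


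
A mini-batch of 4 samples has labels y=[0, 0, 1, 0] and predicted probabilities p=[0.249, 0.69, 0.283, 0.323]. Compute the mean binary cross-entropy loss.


L[0] = -ln(1-0.249) = -ln(0.751) = 0.2863
L[1] = -ln(1-0.69) = -ln(0.31) = 1.1712
L[2] = -ln(0.283) = 1.2623
L[3] = -ln(1-0.323) = -ln(0.677) = 0.3901
mean = (0.2863 + 1.1712 + 1.2623 + 0.3901)/4 = 0.7775

0.7775


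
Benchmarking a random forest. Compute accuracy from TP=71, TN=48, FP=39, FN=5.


Accuracy = (TP+TN)/(TP+TN+FP+FN)
= (71+48)/(163)
= 119/163 = 73.01%

73.01%


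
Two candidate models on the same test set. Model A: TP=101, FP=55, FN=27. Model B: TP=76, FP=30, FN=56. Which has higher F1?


Model A: P=101/156=0.6474, R=101/128=0.7891, F1=2PR/(P+R)=2TP/(2TP+FP+FN)=202/284=0.7113
Model B: P=76/106=0.717, R=76/132=0.5758, F1=2PR/(P+R)=2TP/(2TP+FP+FN)=152/238=0.6387
0.7113 > 0.6387 → Model A

Model A


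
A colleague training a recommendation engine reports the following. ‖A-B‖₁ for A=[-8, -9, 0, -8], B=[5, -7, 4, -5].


d = |-8-5| + |-9+ 7| + |0-4| + |-8+ 5|
  = 13 + 2 + 4 + 3
  = 22

22


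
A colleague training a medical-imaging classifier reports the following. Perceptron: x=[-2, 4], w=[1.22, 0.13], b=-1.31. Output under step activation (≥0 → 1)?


z = (-2)·(1.22) + (4)·(0.13) - 1.31
  = -3.23
step(z) = 0 (z<0)

0


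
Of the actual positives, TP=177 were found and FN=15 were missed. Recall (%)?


Recall = TP/(TP+FN)
= 177/(177+15)
= 177/192 = 92.19%

92.19%


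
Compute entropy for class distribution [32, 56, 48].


Probabilities: [32/136, 56/136, 48/136] ≈ [0.2353, 0.4118, 0.3529]
H = -((32/136)·log₂(32/136) + (56/136)·log₂(56/136) + (48/136)·log₂(48/136))
  = 1.5486 bits

1.5486 bits


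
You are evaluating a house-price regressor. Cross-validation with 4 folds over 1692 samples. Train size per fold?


Fold size = 1692/4 = 423
Training per fold = 1692 - 423 = 1269

1269


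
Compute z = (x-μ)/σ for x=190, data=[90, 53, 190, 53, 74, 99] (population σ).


μ = 93.1667, σ = 46.574
z = (190 - 93.1667)/46.574 = 2.0791

2.0791


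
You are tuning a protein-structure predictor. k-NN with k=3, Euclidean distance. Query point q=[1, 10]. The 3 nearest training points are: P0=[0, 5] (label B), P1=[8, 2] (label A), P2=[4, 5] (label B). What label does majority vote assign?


d(q,P0) = 5.099  (label B)
d(q,P1) = 10.6301  (label A)
d(q,P2) = 5.831  (label B)
Votes: A=1, B=2
Majority → B

B


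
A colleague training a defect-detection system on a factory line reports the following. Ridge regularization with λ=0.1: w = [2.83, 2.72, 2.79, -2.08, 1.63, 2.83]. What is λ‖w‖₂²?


‖w‖₂² = (2.83)² + (2.72)² + (2.79)² + (-2.08)² + (1.63)² + (2.83)²
     = 8.0089 + 7.3984 + 7.7841 + 4.3264 + 2.6569 + 8.0089
     = 38.1836
λ·‖w‖₂² = 0.1·38.1836 = 3.81836

3.81836


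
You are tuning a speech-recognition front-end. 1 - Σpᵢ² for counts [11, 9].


Probabilities: [11/20, 9/20] ≈ [0.55, 0.45]
Σpᵢ² = (121 + 81)/20² = 202/400
Gini = 1 - Σpᵢ² = 1 - 202/400 = 0.495

0.495


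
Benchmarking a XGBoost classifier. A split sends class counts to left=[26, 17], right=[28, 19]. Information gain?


Parent = [54, 36], H_parent = 0.971
H_left = 0.9682 (n=43), H_right = 0.9734 (n=47)
H_children = (43/90)·0.9682 + (47/90)·0.9734 = 0.9709
IG = 0.971 - 0.9709 = 0.0001

0.0001


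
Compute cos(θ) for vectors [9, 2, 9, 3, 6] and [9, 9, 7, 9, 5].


A·B = 9·9 + 2·9 + 9·7 + 3·9 + 6·5 = 219
‖A‖ = √211 = 14.5258, ‖B‖ = √317 = 17.8045
cos = 219/(√211·√317) = 219/√66887 = 0.8468

0.8468


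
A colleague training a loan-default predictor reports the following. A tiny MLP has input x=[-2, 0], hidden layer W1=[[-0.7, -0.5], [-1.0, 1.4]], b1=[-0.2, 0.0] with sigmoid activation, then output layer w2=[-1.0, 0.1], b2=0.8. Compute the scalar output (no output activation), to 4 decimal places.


z1[0] = (-0.7)·(-2) + (-0.5)·(0) - 0.2 = 1.2
z1[1] = (-1.0)·(-2) + (1.4)·(0) + 0.0 = 2.0
h = sigmoid(z1) = [0.7685, 0.8808]
output = (-1.0)·(0.7685) + (0.1)·(0.8808) + 0.8 = 0.1196

0.1196


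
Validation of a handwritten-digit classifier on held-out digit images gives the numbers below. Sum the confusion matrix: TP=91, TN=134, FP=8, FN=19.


Total = TP + TN + FP + FN
= 91 + 134 + 8 + 19
= 252
(Predicted positive: 99, predicted negative: 153)

252


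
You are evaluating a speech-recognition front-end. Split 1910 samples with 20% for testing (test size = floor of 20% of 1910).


Test = ⌊1910·20/100⌋ = 382
Train = 1910 - 382 = 1528

Train: 1528, Test: 382


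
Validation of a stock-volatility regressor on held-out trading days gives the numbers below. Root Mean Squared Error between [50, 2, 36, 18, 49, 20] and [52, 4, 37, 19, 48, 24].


MSE = 27/6 = 4.5
RMSE = √(27/6) = 2.1213

2.1213


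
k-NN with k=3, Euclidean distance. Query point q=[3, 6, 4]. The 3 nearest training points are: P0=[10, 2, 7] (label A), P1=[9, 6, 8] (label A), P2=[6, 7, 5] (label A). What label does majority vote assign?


d(q,P0) = 8.6023  (label A)
d(q,P1) = 7.2111  (label A)
d(q,P2) = 3.3166  (label A)
Votes: A=3, B=0
Majority → A

A


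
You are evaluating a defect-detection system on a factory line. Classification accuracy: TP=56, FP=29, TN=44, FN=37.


Accuracy = (TP+TN)/(TP+TN+FP+FN)
= (56+44)/(166)
= 100/166 = 60.24%

60.24%


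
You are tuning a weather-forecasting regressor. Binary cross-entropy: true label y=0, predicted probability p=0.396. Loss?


BCE = -[y·ln(p) + (1-y)·ln(1-p)]
= -0 - 1·ln(1-0.396)
= -ln(0.604) = 0.5042

0.5042


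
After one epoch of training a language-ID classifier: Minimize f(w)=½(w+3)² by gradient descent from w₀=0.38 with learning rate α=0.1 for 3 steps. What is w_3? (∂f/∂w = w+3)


step 1: grad = 0.38+3 = 3.38; w = 0.38 - 0.1·(3.38) = 0.042
step 2: grad = 0.042+3 = 3.042; w = 0.042 - 0.1·(3.042) = -0.2622
step 3: grad = -0.2622+3 = 2.7378; w = -0.2622 - 0.1·(2.7378) = -0.53598

-0.53598


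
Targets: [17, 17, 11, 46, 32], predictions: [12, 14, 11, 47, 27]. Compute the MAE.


Absolute errors: |17-12|=5, |17-14|=3, |11-11|=0, |46-47|=1, |32-27|=5
Sum = 14
MAE = 14/5 = 14/5

14/5


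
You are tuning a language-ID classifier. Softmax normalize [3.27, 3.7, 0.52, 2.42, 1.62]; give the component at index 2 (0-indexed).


Exponentials: e^3.27=26.3113, e^3.7=40.4473, e^0.52=1.682, e^2.42=11.2459, e^1.62=5.0531
Sum = 84.7396
Softmax = [0.3105, 0.4773, 0.0198, 0.1327, 0.0596]
p[2] = 1.682/84.7396 = 0.0198

0.0198


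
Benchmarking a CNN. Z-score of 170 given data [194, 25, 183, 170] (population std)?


μ = 143, σ = 68.6549
z = (170 - 143)/68.6549 = 0.3933

0.3933


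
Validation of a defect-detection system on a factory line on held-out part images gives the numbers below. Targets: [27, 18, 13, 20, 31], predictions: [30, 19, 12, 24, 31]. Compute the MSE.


Squared errors: (27-30)²=9, (18-19)²=1, (13-12)²=1, (20-24)²=16, (31-31)²=0
Sum = 27
MSE = 27/5 = 27/5

27/5


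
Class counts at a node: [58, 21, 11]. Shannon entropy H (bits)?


Probabilities: [58/90, 21/90, 11/90] ≈ [0.6444, 0.2333, 0.1222]
H = -((58/90)·log₂(58/90) + (21/90)·log₂(21/90) + (11/90)·log₂(11/90))
  = 1.269 bits

1.269 bits


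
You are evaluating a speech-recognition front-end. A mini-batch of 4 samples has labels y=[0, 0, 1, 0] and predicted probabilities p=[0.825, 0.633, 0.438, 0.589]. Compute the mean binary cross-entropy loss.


L[0] = -ln(1-0.825) = -ln(0.175) = 1.743
L[1] = -ln(1-0.633) = -ln(0.367) = 1.0024
L[2] = -ln(0.438) = 0.8255
L[3] = -ln(1-0.589) = -ln(0.411) = 0.8892
mean = (1.743 + 1.0024 + 0.8255 + 0.8892)/4 = 1.115

1.115


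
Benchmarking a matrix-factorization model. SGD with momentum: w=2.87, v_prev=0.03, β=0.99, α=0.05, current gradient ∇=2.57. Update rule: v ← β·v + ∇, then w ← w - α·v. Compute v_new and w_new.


v_new = 0.99·0.03 + 2.57 = 0.0297 + 2.57 = 2.5997
w_new = 2.87 - 0.05·2.5997 = 2.87 - 0.129985 = 2.740015

v_new=2.5997, w_new=2.740015


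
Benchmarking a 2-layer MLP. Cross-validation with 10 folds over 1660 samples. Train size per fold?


Fold size = 1660/10 = 166
Training per fold = 1660 - 166 = 1494

1494


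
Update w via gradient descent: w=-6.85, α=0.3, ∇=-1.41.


w_new = w - α·∇
= -6.85 - 0.3·-1.41
= -6.85 + 0.423
= -6.427

-6.427


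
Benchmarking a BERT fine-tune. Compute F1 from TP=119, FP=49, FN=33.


Precision = 119/168 = 0.7083
Recall = 119/152 = 0.7829
F1 = 2·P·R/(P+R) = 2·TP/(2·TP+FP+FN) = 238/(238+49+33) = 238/320 = 0.7438

0.7438


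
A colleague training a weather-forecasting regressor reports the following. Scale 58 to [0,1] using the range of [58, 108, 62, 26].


min=26, max=108
(58-26)/(108-26) = 32/82 = 0.3902

0.3902


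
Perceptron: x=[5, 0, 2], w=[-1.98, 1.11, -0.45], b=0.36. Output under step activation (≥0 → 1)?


z = (5)·(-1.98) + (0)·(1.11) + (2)·(-0.45) + 0.36
  = -10.44
step(z) = 0 (z<0)

0


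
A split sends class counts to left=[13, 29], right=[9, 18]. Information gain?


Parent = [22, 47], H_parent = 0.9031
H_left = 0.8926 (n=42), H_right = 0.9183 (n=27)
H_children = (42/69)·0.8926 + (27/69)·0.9183 = 0.9027
IG = 0.9031 - 0.9027 = 0.0004

0.0004


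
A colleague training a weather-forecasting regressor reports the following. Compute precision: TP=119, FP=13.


Precision = TP/(TP+FP)
= 119/(119+13)
= 119/132 = 90.15%

90.15%


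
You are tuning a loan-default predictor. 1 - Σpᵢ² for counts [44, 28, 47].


Probabilities: [44/119, 28/119, 47/119] ≈ [0.3697, 0.2353, 0.395]
Σpᵢ² = (1936 + 784 + 2209)/119² = 4929/14161
Gini = 1 - Σpᵢ² = 1 - 4929/14161 = 0.6519

0.6519


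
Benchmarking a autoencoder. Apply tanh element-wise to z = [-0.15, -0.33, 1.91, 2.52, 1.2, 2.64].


tanh(-0.15) = -0.1489
tanh(-0.33) = -0.3185
tanh(1.91) = 0.9571
tanh(2.52) = 0.9871
tanh(1.2) = 0.8337
tanh(2.64) = 0.9899
result = [-0.1489, -0.3185, 0.9571, 0.9871, 0.8337, 0.9899]

[-0.1489, -0.3185, 0.9571, 0.9871, 0.8337, 0.9899]


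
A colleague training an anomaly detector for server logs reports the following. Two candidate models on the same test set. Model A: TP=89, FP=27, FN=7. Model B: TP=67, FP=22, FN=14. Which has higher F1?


Model A: P=89/116=0.7672, R=89/96=0.9271, F1=2PR/(P+R)=2TP/(2TP+FP+FN)=178/212=0.8396
Model B: P=67/89=0.7528, R=67/81=0.8272, F1=2PR/(P+R)=2TP/(2TP+FP+FN)=134/170=0.7882
0.8396 > 0.7882 → Model A

Model A


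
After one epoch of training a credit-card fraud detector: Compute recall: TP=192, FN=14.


Recall = TP/(TP+FN)
= 192/(192+14)
= 192/206 = 93.2%

93.2%


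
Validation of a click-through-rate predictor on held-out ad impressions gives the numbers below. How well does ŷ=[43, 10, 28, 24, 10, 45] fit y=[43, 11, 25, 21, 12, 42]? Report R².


ȳ = 25.6667
SS_res = Σ(y-ŷ)² = 32
SS_tot = Σ(y-ȳ)² = 991.33
R² = 1 - SS_res/SS_tot = 1 - 0.0323 = 0.9677

0.9677


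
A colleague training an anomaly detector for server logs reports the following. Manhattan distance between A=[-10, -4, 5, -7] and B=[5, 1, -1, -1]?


d = |-10-5| + |-4-1| + |5+ 1| + |-7+ 1|
  = 15 + 5 + 6 + 6
  = 32

32


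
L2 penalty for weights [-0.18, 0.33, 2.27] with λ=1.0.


‖w‖₂² = (-0.18)² + (0.33)² + (2.27)²
     = 0.0324 + 0.1089 + 5.1529
     = 5.2942
λ·‖w‖₂² = 1.0·5.2942 = 5.2942

5.2942


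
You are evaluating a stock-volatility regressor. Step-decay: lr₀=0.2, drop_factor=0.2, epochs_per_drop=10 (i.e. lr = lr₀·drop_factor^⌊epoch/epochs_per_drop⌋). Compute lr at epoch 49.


n_drops = ⌊49/10⌋ = 4
lr = 0.2·0.2^4 = 0.2·0.0016 = 0.00032

0.00032


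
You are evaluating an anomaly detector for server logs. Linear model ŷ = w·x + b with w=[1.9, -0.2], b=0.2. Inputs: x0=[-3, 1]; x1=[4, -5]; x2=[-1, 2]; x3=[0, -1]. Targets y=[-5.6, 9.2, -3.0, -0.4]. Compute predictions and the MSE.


ŷ0 = (1.9)·(-3) + (-0.2)·(1) + 0.2 = -5.7
ŷ1 = (1.9)·(4) + (-0.2)·(-5) + 0.2 = 8.8
ŷ2 = (1.9)·(-1) + (-0.2)·(2) + 0.2 = -2.1
ŷ3 = (1.9)·(0) + (-0.2)·(-1) + 0.2 = 0.4
errors² = [0.01, 0.16, 0.81, 0.64]
MSE = 1.6200/4 = 0.405

0.405


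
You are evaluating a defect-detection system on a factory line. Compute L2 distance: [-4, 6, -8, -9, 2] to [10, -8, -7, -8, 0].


d = √((-4-10)² + (6+ 8)² + (-8+ 7)² + (-9+ 8)² + (2-0)²)
  = √(196 + 196 + 1 + 1 + 4)
  = √398 = 19.9499

19.9499


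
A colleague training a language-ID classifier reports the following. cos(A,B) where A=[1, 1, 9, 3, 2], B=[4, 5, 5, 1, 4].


A·B = 1·4 + 1·5 + 9·5 + 3·1 + 2·4 = 65
‖A‖ = √96 = 9.798, ‖B‖ = √83 = 9.1104
cos = 65/(√96·√83) = 65/√7968 = 0.7282

0.7282


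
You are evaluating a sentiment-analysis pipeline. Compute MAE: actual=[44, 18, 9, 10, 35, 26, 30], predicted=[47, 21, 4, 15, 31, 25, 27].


Absolute errors: |44-47|=3, |18-21|=3, |9-4|=5, |10-15|=5, |35-31|=4, |26-25|=1, |30-27|=3
Sum = 24
MAE = 24/7 = 24/7

24/7


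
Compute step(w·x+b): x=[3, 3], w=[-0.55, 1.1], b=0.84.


z = (3)·(-0.55) + (3)·(1.1) + 0.84
  = 2.49
step(z) = 1 (z≥0)

1


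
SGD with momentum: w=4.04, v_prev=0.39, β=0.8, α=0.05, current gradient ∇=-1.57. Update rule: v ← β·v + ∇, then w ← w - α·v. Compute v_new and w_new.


v_new = 0.8·0.39 - 1.57 = 0.312 - 1.57 = -1.258
w_new = 4.04 - 0.05·-1.258 = 4.04 + 0.0629 = 4.1029

v_new=-1.258, w_new=4.1029


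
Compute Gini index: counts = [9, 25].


Probabilities: [9/34, 25/34] ≈ [0.2647, 0.7353]
Σpᵢ² = (81 + 625)/34² = 706/1156
Gini = 1 - Σpᵢ² = 1 - 706/1156 = 0.3893

0.3893


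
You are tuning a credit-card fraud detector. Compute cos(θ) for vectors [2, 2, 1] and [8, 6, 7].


A·B = 2·8 + 2·6 + 1·7 = 35
‖A‖ = √9 = 3, ‖B‖ = √149 = 12.2066
cos = 35/(√9·√149) = 35/√1341 = 0.9558

0.9558


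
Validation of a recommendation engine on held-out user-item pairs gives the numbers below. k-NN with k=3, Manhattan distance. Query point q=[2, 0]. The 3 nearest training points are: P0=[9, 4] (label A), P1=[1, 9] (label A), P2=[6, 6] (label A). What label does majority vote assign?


d(q,P0) = 11  (label A)
d(q,P1) = 10  (label A)
d(q,P2) = 10  (label A)
Votes: A=3, B=0
Majority → A

A


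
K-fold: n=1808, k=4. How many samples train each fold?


Fold size = 1808/4 = 452
Training per fold = 1808 - 452 = 1356

1356


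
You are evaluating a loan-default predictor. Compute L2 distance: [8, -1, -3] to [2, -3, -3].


d = √((8-2)² + (-1+ 3)² + (-3+ 3)²)
  = √(36 + 4 + 0)
  = √40 = 6.3246

6.3246


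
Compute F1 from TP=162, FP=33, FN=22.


Precision = 162/195 = 0.8308
Recall = 162/184 = 0.8804
F1 = 2·P·R/(P+R) = 2·TP/(2·TP+FP+FN) = 324/(324+33+22) = 324/379 = 0.8549

0.8549


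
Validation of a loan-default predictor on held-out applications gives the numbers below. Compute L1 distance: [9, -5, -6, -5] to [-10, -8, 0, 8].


d = |9+ 10| + |-5+ 8| + |-6-0| + |-5-8|
  = 19 + 3 + 6 + 13
  = 41

41


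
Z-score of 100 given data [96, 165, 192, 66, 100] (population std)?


μ = 123.8, σ = 46.9655
z = (100 - 123.8)/46.9655 = -0.5068

-0.5068


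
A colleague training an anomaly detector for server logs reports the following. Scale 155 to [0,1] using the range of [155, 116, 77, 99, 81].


min=77, max=155
(155-77)/(155-77) = 78/78 = 1.0

1.0


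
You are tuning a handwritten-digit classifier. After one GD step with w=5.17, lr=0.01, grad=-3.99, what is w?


w_new = w - α·∇
= 5.17 - 0.01·-3.99
= 5.17 + 0.0399
= 5.2099

5.2099


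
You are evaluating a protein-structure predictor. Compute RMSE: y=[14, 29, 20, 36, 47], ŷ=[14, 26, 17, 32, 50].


MSE = 43/5 = 8.6
RMSE = √(43/5) = 2.9326

2.9326


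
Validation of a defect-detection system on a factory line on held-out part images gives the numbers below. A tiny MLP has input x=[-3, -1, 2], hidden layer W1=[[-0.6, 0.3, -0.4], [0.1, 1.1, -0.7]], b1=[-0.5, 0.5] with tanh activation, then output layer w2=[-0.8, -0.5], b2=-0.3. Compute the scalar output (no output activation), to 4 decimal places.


z1[0] = (-0.6)·(-3) + (0.3)·(-1) + (-0.4)·(2) - 0.5 = 0.2
z1[1] = (0.1)·(-3) + (1.1)·(-1) + (-0.7)·(2) + 0.5 = -2.3
h = tanh(z1) = [0.1974, -0.9801]
output = (-0.8)·(0.1974) + (-0.5)·(-0.9801) - 0.3 = 0.0321

0.0321


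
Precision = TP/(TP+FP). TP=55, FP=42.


Precision = TP/(TP+FP)
= 55/(55+42)
= 55/97 = 56.7%

56.7%


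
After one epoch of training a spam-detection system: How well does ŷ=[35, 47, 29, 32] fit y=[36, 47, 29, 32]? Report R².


ȳ = 36
SS_res = Σ(y-ŷ)² = 1
SS_tot = Σ(y-ȳ)² = 186
R² = 1 - SS_res/SS_tot = 1 - 0.0054 = 0.9946

0.9946


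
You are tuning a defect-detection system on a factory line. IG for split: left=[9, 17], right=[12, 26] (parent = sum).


Parent = [21, 43], H_parent = 0.913
H_left = 0.9306 (n=26), H_right = 0.8997 (n=38)
H_children = (26/64)·0.9306 + (38/64)·0.8997 = 0.9123
IG = 0.913 - 0.9123 = 0.0007

0.0007


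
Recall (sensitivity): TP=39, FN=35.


Recall = TP/(TP+FN)
= 39/(39+35)
= 39/74 = 52.7%

52.7%


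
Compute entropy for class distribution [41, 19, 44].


Probabilities: [41/104, 19/104, 44/104] ≈ [0.3942, 0.1827, 0.4231]
H = -((41/104)·log₂(41/104) + (19/104)·log₂(19/104) + (44/104)·log₂(44/104))
  = 1.5025 bits

1.5025 bits


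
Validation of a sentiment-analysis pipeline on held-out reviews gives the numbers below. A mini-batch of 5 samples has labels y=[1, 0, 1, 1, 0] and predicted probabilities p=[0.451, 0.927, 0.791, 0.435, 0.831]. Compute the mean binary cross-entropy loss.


L[0] = -ln(0.451) = 0.7963
L[1] = -ln(1-0.927) = -ln(0.073) = 2.6173
L[2] = -ln(0.791) = 0.2345
L[3] = -ln(0.435) = 0.8324
L[4] = -ln(1-0.831) = -ln(0.169) = 1.7779
mean = (0.7963 + 2.6173 + 0.2345 + 0.8324 + 1.7779)/5 = 1.2517

1.2517


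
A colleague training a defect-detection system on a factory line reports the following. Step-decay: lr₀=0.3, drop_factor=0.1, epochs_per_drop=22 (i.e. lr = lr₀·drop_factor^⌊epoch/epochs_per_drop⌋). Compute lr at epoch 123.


n_drops = ⌊123/22⌋ = 5
lr = 0.3·0.1^5 = 0.3·0.00001 = 0.000003

0.000003


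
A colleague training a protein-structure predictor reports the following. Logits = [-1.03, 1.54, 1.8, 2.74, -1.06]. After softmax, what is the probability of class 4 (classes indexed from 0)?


Exponentials: e^-1.03=0.357, e^1.54=4.6646, e^1.8=6.0496, e^2.74=15.487, e^-1.06=0.3465
Sum = 26.9047
Softmax = [0.0133, 0.1734, 0.2249, 0.5756, 0.0129]
p[4] = 0.3465/26.9047 = 0.0129

0.0129


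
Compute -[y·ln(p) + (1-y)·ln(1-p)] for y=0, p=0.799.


BCE = -[y·ln(p) + (1-y)·ln(1-p)]
= -0 - 1·ln(1-0.799)
= -ln(0.201) = 1.6045

1.6045


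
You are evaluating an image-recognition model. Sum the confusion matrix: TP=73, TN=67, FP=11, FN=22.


Total = TP + TN + FP + FN
= 73 + 67 + 11 + 22
= 173
(Predicted positive: 84, predicted negative: 89)

173


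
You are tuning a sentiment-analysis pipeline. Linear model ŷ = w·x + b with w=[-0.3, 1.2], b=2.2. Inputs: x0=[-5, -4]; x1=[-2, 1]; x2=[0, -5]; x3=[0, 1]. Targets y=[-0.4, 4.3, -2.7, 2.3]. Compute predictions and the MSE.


ŷ0 = (-0.3)·(-5) + (1.2)·(-4) + 2.2 = -1.1
ŷ1 = (-0.3)·(-2) + (1.2)·(1) + 2.2 = 4.0
ŷ2 = (-0.3)·(0) + (1.2)·(-5) + 2.2 = -3.8
ŷ3 = (-0.3)·(0) + (1.2)·(1) + 2.2 = 3.4
errors² = [0.49, 0.09, 1.21, 1.21]
MSE = 3.0000/4 = 0.75

0.75


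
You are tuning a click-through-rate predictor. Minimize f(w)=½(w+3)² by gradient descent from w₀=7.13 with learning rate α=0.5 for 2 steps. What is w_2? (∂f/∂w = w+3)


step 1: grad = 7.13+3 = 10.13; w = 7.13 - 0.5·(10.13) = 2.065
step 2: grad = 2.065+3 = 5.065; w = 2.065 - 0.5·(5.065) = -0.4675

-0.4675


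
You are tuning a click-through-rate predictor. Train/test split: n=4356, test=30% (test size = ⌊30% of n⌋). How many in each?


Test = ⌊4356·30/100⌋ = 1306
Train = 4356 - 1306 = 3050

Train: 3050, Test: 1306


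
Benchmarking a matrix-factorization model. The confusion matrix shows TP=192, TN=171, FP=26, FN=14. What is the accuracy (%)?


Accuracy = (TP+TN)/(TP+TN+FP+FN)
= (192+171)/(403)
= 363/403 = 90.07%

90.07%


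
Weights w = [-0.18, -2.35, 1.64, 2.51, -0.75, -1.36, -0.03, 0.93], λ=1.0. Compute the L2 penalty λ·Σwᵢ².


‖w‖₂² = (-0.18)² + (-2.35)² + (1.64)² + (2.51)² + (-0.75)² + (-1.36)² + (-0.03)² + (0.93)²
     = 0.0324 + 5.5225 + 2.6896 + 6.3001 + 0.5625 + 1.8496 + 0.0009 + 0.8649
     = 17.8225
λ·‖w‖₂² = 1.0·17.8225 = 17.8225

17.8225


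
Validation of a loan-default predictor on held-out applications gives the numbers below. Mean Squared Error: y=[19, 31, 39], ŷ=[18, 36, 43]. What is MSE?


Squared errors: (19-18)²=1, (31-36)²=25, (39-43)²=16
Sum = 42
MSE = 42/3 = 14

14


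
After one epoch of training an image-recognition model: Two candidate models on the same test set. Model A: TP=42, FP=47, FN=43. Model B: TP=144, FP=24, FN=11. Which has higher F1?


Model A: P=42/89=0.4719, R=42/85=0.4941, F1=2PR/(P+R)=2TP/(2TP+FP+FN)=84/174=0.4828
Model B: P=144/168=0.8571, R=144/155=0.929, F1=2PR/(P+R)=2TP/(2TP+FP+FN)=288/323=0.8916
0.4828 < 0.8916 → Model B

Model B


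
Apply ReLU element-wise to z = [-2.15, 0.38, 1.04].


ReLU(-2.15) = max(0, -2.15) = 0.0
ReLU(0.38) = max(0, 0.38) = 0.38
ReLU(1.04) = max(0, 1.04) = 1.04
result = [0.0, 0.38, 1.04]

[0.0, 0.38, 1.04]


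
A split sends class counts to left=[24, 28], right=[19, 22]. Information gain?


Parent = [43, 50], H_parent = 0.9959
H_left = 0.9957 (n=52), H_right = 0.9961 (n=41)
H_children = (52/93)·0.9957 + (41/93)·0.9961 = 0.9959
IG = 0.9959 - 0.9959 = 0.0

0.0


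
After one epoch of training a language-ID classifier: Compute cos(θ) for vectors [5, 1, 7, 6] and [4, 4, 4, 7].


A·B = 5·4 + 1·4 + 7·4 + 6·7 = 94
‖A‖ = √111 = 10.5357, ‖B‖ = √97 = 9.8489
cos = 94/(√111·√97) = 94/√10767 = 0.9059

0.9059


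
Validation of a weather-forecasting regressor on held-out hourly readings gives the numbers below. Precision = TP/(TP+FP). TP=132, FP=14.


Precision = TP/(TP+FP)
= 132/(132+14)
= 132/146 = 90.41%

90.41%


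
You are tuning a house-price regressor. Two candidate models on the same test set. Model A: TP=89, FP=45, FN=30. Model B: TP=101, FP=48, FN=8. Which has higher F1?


Model A: P=89/134=0.6642, R=89/119=0.7479, F1=2PR/(P+R)=2TP/(2TP+FP+FN)=178/253=0.7036
Model B: P=101/149=0.6779, R=101/109=0.9266, F1=2PR/(P+R)=2TP/(2TP+FP+FN)=202/258=0.7829
0.7036 < 0.7829 → Model B

Model B


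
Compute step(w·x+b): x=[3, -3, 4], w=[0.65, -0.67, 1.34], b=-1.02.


z = (3)·(0.65) + (-3)·(-0.67) + (4)·(1.34) - 1.02
  = 8.3
step(z) = 1 (z≥0)

1


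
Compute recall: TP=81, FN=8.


Recall = TP/(TP+FN)
= 81/(81+8)
= 81/89 = 91.01%

91.01%


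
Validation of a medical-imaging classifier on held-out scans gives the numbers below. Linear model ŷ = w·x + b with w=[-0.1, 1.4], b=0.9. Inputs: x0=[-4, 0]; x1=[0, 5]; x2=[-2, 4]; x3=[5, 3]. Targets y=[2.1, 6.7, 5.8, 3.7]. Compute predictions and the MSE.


ŷ0 = (-0.1)·(-4) + (1.4)·(0) + 0.9 = 1.3
ŷ1 = (-0.1)·(0) + (1.4)·(5) + 0.9 = 7.9
ŷ2 = (-0.1)·(-2) + (1.4)·(4) + 0.9 = 6.7
ŷ3 = (-0.1)·(5) + (1.4)·(3) + 0.9 = 4.6
errors² = [0.64, 1.44, 0.81, 0.81]
MSE = 3.7000/4 = 0.925

0.925


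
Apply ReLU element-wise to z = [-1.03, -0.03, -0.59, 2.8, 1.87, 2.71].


ReLU(-1.03) = max(0, -1.03) = 0.0
ReLU(-0.03) = max(0, -0.03) = 0.0
ReLU(-0.59) = max(0, -0.59) = 0.0
ReLU(2.8) = max(0, 2.8) = 2.8
ReLU(1.87) = max(0, 1.87) = 1.87
ReLU(2.71) = max(0, 2.71) = 2.71
result = [0.0, 0.0, 0.0, 2.8, 1.87, 2.71]

[0.0, 0.0, 0.0, 2.8, 1.87, 2.71]


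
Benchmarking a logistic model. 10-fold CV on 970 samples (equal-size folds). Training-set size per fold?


Fold size = 970/10 = 97
Training per fold = 970 - 97 = 873

873


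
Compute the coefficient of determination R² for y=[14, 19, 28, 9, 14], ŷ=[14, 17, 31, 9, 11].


ȳ = 16.8
SS_res = Σ(y-ŷ)² = 22
SS_tot = Σ(y-ȳ)² = 206.8
R² = 1 - SS_res/SS_tot = 1 - 0.1064 = 0.8936

0.8936


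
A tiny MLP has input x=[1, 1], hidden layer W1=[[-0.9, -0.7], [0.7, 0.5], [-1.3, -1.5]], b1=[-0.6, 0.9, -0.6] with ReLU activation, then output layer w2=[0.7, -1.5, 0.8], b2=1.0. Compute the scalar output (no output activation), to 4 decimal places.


z1[0] = (-0.9)·(1) + (-0.7)·(1) - 0.6 = -2.2
z1[1] = (0.7)·(1) + (0.5)·(1) + 0.9 = 2.1
z1[2] = (-1.3)·(1) + (-1.5)·(1) - 0.6 = -3.4
h = ReLU(z1) = [0.0, 2.1, 0.0]
output = (0.7)·(0.0) + (-1.5)·(2.1) + (0.8)·(0.0) + 1.0 = -2.15

-2.15


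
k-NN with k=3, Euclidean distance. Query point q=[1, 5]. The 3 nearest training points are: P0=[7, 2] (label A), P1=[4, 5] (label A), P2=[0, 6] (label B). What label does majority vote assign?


d(q,P0) = 6.7082  (label A)
d(q,P1) = 3.0  (label A)
d(q,P2) = 1.4142  (label B)
Votes: A=2, B=1
Majority → A

A


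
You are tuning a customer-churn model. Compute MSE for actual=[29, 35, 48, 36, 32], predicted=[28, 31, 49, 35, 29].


Squared errors: (29-28)²=1, (35-31)²=16, (48-49)²=1, (36-35)²=1, (32-29)²=9
Sum = 28
MSE = 28/5 = 28/5

28/5


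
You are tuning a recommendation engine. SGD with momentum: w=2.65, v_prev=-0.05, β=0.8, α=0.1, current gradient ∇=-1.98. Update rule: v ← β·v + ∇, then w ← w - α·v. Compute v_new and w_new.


v_new = 0.8·-0.05 - 1.98 = -0.04 - 1.98 = -2.02
w_new = 2.65 - 0.1·-2.02 = 2.65 + 0.202 = 2.852

v_new=-2.02, w_new=2.852


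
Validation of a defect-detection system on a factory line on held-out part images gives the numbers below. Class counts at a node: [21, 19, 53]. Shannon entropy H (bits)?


Probabilities: [21/93, 19/93, 53/93] ≈ [0.2258, 0.2043, 0.5699]
H = -((21/93)·log₂(21/93) + (19/93)·log₂(19/93) + (53/93)·log₂(53/93))
  = 1.4152 bits

1.4152 bits


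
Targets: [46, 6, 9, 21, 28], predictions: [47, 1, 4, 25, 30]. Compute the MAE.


Absolute errors: |46-47|=1, |6-1|=5, |9-4|=5, |21-25|=4, |28-30|=2
Sum = 17
MAE = 17/5 = 17/5

17/5


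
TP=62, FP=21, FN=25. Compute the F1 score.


Precision = 62/83 = 0.747
Recall = 62/87 = 0.7126
F1 = 2·P·R/(P+R) = 2·TP/(2·TP+FP+FN) = 124/(124+21+25) = 124/170 = 0.7294

0.7294


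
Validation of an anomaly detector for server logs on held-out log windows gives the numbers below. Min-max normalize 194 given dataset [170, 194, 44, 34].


min=34, max=194
(194-34)/(194-34) = 160/160 = 1.0

1.0


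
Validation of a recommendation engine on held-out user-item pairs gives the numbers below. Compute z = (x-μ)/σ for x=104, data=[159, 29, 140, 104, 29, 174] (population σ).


μ = 105.8333, σ = 58.3821
z = (104 - 105.8333)/58.3821 = -0.0314

-0.0314


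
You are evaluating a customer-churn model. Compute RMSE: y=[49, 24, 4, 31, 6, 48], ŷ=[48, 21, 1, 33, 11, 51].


MSE = 57/6 = 9.5
RMSE = √(57/6) = 3.0822

3.0822


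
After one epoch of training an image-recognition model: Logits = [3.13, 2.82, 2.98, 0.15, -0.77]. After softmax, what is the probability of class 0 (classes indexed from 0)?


Exponentials: e^3.13=22.874, e^2.82=16.7769, e^2.98=19.6878, e^0.15=1.1618, e^-0.77=0.463
Sum = 60.9635
Softmax = [0.3752, 0.2752, 0.3229, 0.0191, 0.0076]
p[0] = 22.874/60.9635 = 0.3752

0.3752


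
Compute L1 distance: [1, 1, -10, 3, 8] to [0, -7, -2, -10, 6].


d = |1-0| + |1+ 7| + |-10+ 2| + |3+ 10| + |8-6|
  = 1 + 8 + 8 + 13 + 2
  = 32

32


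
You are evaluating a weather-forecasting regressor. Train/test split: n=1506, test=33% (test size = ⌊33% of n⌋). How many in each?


Test = ⌊1506·33/100⌋ = 496
Train = 1506 - 496 = 1010

Train: 1010, Test: 496


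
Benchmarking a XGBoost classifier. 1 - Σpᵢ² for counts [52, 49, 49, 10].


Probabilities: [52/160, 49/160, 49/160, 10/160] ≈ [0.325, 0.3063, 0.3063, 0.0625]
Σpᵢ² = (2704 + 2401 + 2401 + 100)/160² = 7606/25600
Gini = 1 - Σpᵢ² = 1 - 7606/25600 = 0.7029

0.7029


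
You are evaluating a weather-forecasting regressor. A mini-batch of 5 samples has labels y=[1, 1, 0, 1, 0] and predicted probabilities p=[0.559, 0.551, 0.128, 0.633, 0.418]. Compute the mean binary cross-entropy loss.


L[0] = -ln(0.559) = 0.5816
L[1] = -ln(0.551) = 0.596
L[2] = -ln(1-0.128) = -ln(0.872) = 0.137
L[3] = -ln(0.633) = 0.4573
L[4] = -ln(1-0.418) = -ln(0.582) = 0.5413
mean = (0.5816 + 0.596 + 0.137 + 0.4573 + 0.5413)/5 = 0.4626

0.4626


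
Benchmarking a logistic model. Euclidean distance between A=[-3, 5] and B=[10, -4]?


d = √((-3-10)² + (5+ 4)²)
  = √(169 + 81)
  = √250 = 15.8114

15.8114


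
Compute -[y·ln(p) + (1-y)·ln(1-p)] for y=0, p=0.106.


BCE = -[y·ln(p) + (1-y)·ln(1-p)]
= -0 - 1·ln(1-0.106)
= -ln(0.894) = 0.112

0.112


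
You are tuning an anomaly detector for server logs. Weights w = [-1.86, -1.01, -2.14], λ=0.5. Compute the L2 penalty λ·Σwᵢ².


‖w‖₂² = (-1.86)² + (-1.01)² + (-2.14)²
     = 3.4596 + 1.0201 + 4.5796
     = 9.0593
λ·‖w‖₂² = 0.5·9.0593 = 4.52965

4.52965


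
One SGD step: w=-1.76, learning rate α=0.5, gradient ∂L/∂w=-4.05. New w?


w_new = w - α·∇
= -1.76 - 0.5·-4.05
= -1.76 + 2.025
= 0.265

0.265


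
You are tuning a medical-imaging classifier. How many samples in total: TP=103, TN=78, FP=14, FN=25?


Total = TP + TN + FP + FN
= 103 + 78 + 14 + 25
= 220
(Predicted positive: 117, predicted negative: 103)

220


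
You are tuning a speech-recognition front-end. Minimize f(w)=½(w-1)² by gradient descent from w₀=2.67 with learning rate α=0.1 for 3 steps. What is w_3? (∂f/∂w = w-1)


step 1: grad = 2.67-1 = 1.67; w = 2.67 - 0.1·(1.67) = 2.503
step 2: grad = 2.503-1 = 1.503; w = 2.503 - 0.1·(1.503) = 2.3527
step 3: grad = 2.3527-1 = 1.3527; w = 2.3527 - 0.1·(1.3527) = 2.21743

2.21743


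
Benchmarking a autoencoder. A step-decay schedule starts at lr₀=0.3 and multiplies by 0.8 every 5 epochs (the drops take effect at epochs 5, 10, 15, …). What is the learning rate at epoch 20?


n_drops = ⌊20/5⌋ = 4
lr = 0.3·0.8^4 = 0.3·0.4096 = 0.12288

0.12288


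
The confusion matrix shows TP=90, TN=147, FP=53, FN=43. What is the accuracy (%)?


Accuracy = (TP+TN)/(TP+TN+FP+FN)
= (90+147)/(333)
= 237/333 = 71.17%

71.17%


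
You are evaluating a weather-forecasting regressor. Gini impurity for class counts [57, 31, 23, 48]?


Probabilities: [57/159, 31/159, 23/159, 48/159] ≈ [0.3585, 0.195, 0.1447, 0.3019]
Σpᵢ² = (3249 + 961 + 529 + 2304)/159² = 7043/25281
Gini = 1 - Σpᵢ² = 1 - 7043/25281 = 0.7214

0.7214


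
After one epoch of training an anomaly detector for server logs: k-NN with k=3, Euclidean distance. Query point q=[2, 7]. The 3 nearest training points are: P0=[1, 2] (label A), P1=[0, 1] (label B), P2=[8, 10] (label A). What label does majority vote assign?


d(q,P0) = 5.099  (label A)
d(q,P1) = 6.3246  (label B)
d(q,P2) = 6.7082  (label A)
Votes: A=2, B=1
Majority → A

A


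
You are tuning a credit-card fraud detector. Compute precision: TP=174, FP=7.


Precision = TP/(TP+FP)
= 174/(174+7)
= 174/181 = 96.13%

96.13%


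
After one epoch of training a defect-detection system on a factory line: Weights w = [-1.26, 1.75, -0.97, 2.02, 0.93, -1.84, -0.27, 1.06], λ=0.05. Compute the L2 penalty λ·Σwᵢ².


‖w‖₂² = (-1.26)² + (1.75)² + (-0.97)² + (2.02)² + (0.93)² + (-1.84)² + (-0.27)² + (1.06)²
     = 1.5876 + 3.0625 + 0.9409 + 4.0804 + 0.8649 + 3.3856 + 0.0729 + 1.1236
     = 15.1184
λ·‖w‖₂² = 0.05·15.1184 = 0.75592

0.75592


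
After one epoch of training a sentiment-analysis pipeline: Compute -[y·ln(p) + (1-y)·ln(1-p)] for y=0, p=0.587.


BCE = -[y·ln(p) + (1-y)·ln(1-p)]
= -0 - 1·ln(1-0.587)
= -ln(0.413) = 0.8843

0.8843


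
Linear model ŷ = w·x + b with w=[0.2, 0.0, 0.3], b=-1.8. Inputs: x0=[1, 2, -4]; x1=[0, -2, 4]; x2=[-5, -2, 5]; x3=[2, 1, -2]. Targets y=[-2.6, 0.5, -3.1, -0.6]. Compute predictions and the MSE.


ŷ0 = (0.2)·(1) + (0.0)·(2) + (0.3)·(-4) - 1.8 = -2.8
ŷ1 = (0.2)·(0) + (0.0)·(-2) + (0.3)·(4) - 1.8 = -0.6
ŷ2 = (0.2)·(-5) + (0.0)·(-2) + (0.3)·(5) - 1.8 = -1.3
ŷ3 = (0.2)·(2) + (0.0)·(1) + (0.3)·(-2) - 1.8 = -2.0
errors² = [0.04, 1.21, 3.24, 1.96]
MSE = 6.4500/4 = 1.6125

1.6125


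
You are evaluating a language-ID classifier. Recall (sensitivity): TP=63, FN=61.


Recall = TP/(TP+FN)
= 63/(63+61)
= 63/124 = 50.81%

50.81%


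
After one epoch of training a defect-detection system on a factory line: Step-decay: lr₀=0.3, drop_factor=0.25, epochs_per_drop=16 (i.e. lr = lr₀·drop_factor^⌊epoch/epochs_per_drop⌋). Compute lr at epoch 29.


n_drops = ⌊29/16⌋ = 1
lr = 0.3·0.25^1 = 0.3·0.25 = 0.075

0.075


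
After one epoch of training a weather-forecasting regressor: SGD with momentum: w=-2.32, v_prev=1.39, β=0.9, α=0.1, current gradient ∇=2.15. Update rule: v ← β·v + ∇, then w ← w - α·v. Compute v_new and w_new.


v_new = 0.9·1.39 + 2.15 = 1.251 + 2.15 = 3.401
w_new = -2.32 - 0.1·3.401 = -2.32 - 0.3401 = -2.6601

v_new=3.401, w_new=-2.6601


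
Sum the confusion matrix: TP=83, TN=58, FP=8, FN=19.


Total = TP + TN + FP + FN
= 83 + 58 + 8 + 19
= 168
(Predicted positive: 91, predicted negative: 77)

168


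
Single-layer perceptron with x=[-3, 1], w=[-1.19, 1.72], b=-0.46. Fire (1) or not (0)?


z = (-3)·(-1.19) + (1)·(1.72) - 0.46
  = 4.83
step(z) = 1 (z≥0)

1


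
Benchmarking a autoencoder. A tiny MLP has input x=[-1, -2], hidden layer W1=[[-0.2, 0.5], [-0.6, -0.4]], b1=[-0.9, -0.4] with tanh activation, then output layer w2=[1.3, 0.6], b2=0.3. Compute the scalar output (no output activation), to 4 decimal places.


z1[0] = (-0.2)·(-1) + (0.5)·(-2) - 0.9 = -1.7
z1[1] = (-0.6)·(-1) + (-0.4)·(-2) - 0.4 = 1.0
h = tanh(z1) = [-0.9354, 0.7616]
output = (1.3)·(-0.9354) + (0.6)·(0.7616) + 0.3 = -0.4591

-0.4591


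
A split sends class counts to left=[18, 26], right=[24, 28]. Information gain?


Parent = [42, 54], H_parent = 0.9887
H_left = 0.976 (n=44), H_right = 0.9957 (n=52)
H_children = (44/96)·0.976 + (52/96)·0.9957 = 0.9867
IG = 0.9887 - 0.9867 = 0.002

0.002


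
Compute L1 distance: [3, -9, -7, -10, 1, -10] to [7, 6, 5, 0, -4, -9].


d = |3-7| + |-9-6| + |-7-5| + |-10-0| + |1+ 4| + |-10+ 9|
  = 4 + 15 + 12 + 10 + 5 + 1
  = 47

47


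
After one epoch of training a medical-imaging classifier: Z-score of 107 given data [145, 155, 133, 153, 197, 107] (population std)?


μ = 148.3333, σ = 27.0473
z = (107 - 148.3333)/27.0473 = -1.5282

-1.5282


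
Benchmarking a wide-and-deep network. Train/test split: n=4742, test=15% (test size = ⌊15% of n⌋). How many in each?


Test = ⌊4742·15/100⌋ = 711
Train = 4742 - 711 = 4031

Train: 4031, Test: 711


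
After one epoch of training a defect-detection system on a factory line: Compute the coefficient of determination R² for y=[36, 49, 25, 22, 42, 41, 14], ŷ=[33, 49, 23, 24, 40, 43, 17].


ȳ = 32.7143
SS_res = Σ(y-ŷ)² = 34
SS_tot = Σ(y-ȳ)² = 955.43
R² = 1 - SS_res/SS_tot = 1 - 0.0356 = 0.9644

0.9644


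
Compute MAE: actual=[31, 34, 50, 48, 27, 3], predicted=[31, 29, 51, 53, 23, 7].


Absolute errors: |31-31|=0, |34-29|=5, |50-51|=1, |48-53|=5, |27-23|=4, |3-7|=4
Sum = 19
MAE = 19/6 = 19/6

19/6


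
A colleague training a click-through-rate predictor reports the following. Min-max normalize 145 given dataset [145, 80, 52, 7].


min=7, max=145
(145-7)/(145-7) = 138/138 = 1.0

1.0


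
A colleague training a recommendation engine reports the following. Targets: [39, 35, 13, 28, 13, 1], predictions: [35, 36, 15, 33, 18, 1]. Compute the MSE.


Squared errors: (39-35)²=16, (35-36)²=1, (13-15)²=4, (28-33)²=25, (13-18)²=25, (1-1)²=0
Sum = 71
MSE = 71/6 = 71/6

71/6


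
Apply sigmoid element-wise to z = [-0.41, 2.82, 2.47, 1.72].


σ(-0.41) = 1/(1+e^0.41) = 0.3989
σ(2.82) = 1/(1+e^-2.82) = 0.9437
σ(2.47) = 1/(1+e^-2.47) = 0.922
σ(1.72) = 1/(1+e^-1.72) = 0.8481
result = [0.3989, 0.9437, 0.922, 0.8481]

[0.3989, 0.9437, 0.922, 0.8481]


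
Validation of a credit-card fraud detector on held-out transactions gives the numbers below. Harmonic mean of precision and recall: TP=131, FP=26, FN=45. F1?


Precision = 131/157 = 0.8344
Recall = 131/176 = 0.7443
F1 = 2·P·R/(P+R) = 2·TP/(2·TP+FP+FN) = 262/(262+26+45) = 262/333 = 0.7868

0.7868


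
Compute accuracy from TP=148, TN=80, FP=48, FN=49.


Accuracy = (TP+TN)/(TP+TN+FP+FN)
= (148+80)/(325)
= 228/325 = 70.15%

70.15%


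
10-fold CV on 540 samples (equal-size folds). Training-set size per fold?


Fold size = 540/10 = 54
Training per fold = 540 - 54 = 486

486


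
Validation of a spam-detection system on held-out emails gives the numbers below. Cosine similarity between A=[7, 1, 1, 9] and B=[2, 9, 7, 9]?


A·B = 7·2 + 1·9 + 1·7 + 9·9 = 111
‖A‖ = √132 = 11.4891, ‖B‖ = √215 = 14.6629
cos = 111/(√132·√215) = 111/√28380 = 0.6589

0.6589


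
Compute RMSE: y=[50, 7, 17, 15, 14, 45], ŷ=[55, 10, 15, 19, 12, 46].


MSE = 59/6 = 9.8333
RMSE = √(59/6) = 3.1358

3.1358


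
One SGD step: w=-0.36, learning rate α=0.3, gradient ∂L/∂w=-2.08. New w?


w_new = w - α·∇
= -0.36 - 0.3·-2.08
= -0.36 + 0.624
= 0.264

0.264


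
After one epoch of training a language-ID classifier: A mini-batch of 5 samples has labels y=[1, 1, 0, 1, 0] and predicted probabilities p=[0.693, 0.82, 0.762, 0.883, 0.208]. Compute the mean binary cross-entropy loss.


L[0] = -ln(0.693) = 0.3667
L[1] = -ln(0.82) = 0.1985
L[2] = -ln(1-0.762) = -ln(0.238) = 1.4355
L[3] = -ln(0.883) = 0.1244
L[4] = -ln(1-0.208) = -ln(0.792) = 0.2332
mean = (0.3667 + 0.1985 + 1.4355 + 0.1244 + 0.2332)/5 = 0.4717

0.4717


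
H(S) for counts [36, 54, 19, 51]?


Probabilities: [36/160, 54/160, 19/160, 51/160] ≈ [0.225, 0.3375, 0.1187, 0.3187]
H = -((36/160)·log₂(36/160) + (54/160)·log₂(54/160) + (19/160)·log₂(19/160) + (51/160)·log₂(51/160))
  = 1.9039 bits

1.9039 bits


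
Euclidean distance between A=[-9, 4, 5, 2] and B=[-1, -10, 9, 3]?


d = √((-9+ 1)² + (4+ 10)² + (5-9)² + (2-3)²)
  = √(64 + 196 + 16 + 1)
  = √277 = 16.6433

16.6433


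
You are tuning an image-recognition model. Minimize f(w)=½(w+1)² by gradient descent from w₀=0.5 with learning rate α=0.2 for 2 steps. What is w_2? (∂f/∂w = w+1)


step 1: grad = 0.5+1 = 1.5; w = 0.5 - 0.2·(1.5) = 0.2
step 2: grad = 0.2+1 = 1.2; w = 0.2 - 0.2·(1.2) = -0.04

-0.04


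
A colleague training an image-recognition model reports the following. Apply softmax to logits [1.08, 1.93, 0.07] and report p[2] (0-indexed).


Exponentials: e^1.08=2.9447, e^1.93=6.8895, e^0.07=1.0725
Sum = 10.9067
Softmax = [0.27, 0.6317, 0.0983]
p[2] = 1.0725/10.9067 = 0.0983

0.0983


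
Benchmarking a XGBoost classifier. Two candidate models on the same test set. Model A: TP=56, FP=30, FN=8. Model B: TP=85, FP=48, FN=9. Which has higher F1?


Model A: P=56/86=0.6512, R=56/64=0.875, F1=2PR/(P+R)=2TP/(2TP+FP+FN)=112/150=0.7467
Model B: P=85/133=0.6391, R=85/94=0.9043, F1=2PR/(P+R)=2TP/(2TP+FP+FN)=170/227=0.7489
0.7467 < 0.7489 → Model B

Model B
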